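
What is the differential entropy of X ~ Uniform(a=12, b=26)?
2.6391 nats

We have X ~ Uniform(a=12, b=26).

The differential entropy measures the uncertainty or information content of the distribution.

For a Uniform distribution with a=12, b=26:
h(X) = 2.6391 nats

(In bits, this would be 3.8074 bits.)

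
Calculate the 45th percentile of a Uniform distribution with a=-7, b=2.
-2.9500

We have X ~ Uniform(a=-7, b=2).

We want to find x such that P(X ≤ x) = 0.45.

This is the 45th percentile, which means 45% of values fall below this point.

Using the inverse CDF (quantile function):
x = F⁻¹(0.45) = -2.9500

Verification: P(X ≤ -2.9500) = 0.45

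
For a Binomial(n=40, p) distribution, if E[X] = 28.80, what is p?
p = 0.72

For a Binomial(n, p) distribution:
E[X] = n × p

Given n = 40 and E[X] = 28.80:
28.80 = 40 × p
p = 28.80 / 40 = 0.72

Verification: Binomial(40, 0.72) has E[X] = 28.80 ✓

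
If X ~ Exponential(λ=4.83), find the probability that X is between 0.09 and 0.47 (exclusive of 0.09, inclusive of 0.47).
0.544157

We have X ~ Exponential(λ=4.83).

To find P(0.09 < X ≤ 0.47), we use:
P(0.09 < X ≤ 0.47) = P(X ≤ 0.47) - P(X ≤ 0.09)
                 = F(0.47) - F(0.09)
                 = 0.896698 - 0.352541
                 = 0.544157

So there's approximately a 54.4% chance that X falls in this range.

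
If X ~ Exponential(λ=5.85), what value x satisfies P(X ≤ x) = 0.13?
0.0238

We have X ~ Exponential(λ=5.85).

We want to find x such that P(X ≤ x) = 0.13.

This is the 13th percentile, which means 13% of values fall below this point.

Using the inverse CDF (quantile function):
x = F⁻¹(0.13) = 0.0238

Verification: P(X ≤ 0.0238) = 0.13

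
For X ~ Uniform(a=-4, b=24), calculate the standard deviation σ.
8.0829

We have X ~ Uniform(a=-4, b=24).

For a Uniform distribution with a=-4, b=24:
σ = √Var(X) = 8.0829

The standard deviation is the square root of the variance.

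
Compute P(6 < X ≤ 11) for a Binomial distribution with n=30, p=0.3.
0.681155

We have X ~ Binomial(n=30, p=0.3).

To find P(6 < X ≤ 11), we use:
P(6 < X ≤ 11) = P(X ≤ 11) - P(X ≤ 6)
                 = F(11) - F(6)
                 = 0.840678 - 0.159523
                 = 0.681155

So there's approximately a 68.1% chance that X falls in this range.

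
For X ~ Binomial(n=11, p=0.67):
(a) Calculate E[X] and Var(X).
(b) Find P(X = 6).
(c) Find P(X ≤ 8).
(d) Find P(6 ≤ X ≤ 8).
(a) E[X] = 7.3700, Var(X) = 2.4321
(b) P(X = 6) = 0.163554
(c) P(X ≤ 8) = 0.758664
(d) P(6 ≤ X ≤ 8) = 0.641524

We have X ~ Binomial(n=11, p=0.67).

(a) Moments:
E[X] = 7.3700
Var(X) = 2.4321
σ = √Var(X) = 1.5595

(b) Point probability using PMF:
P(X = 6) = 0.163554

(c) Cumulative probability using CDF:
P(X ≤ 8) = F(8) = 0.758664

(d) Range probability:
P(6 ≤ X ≤ 8) = P(X ≤ 8) - P(X ≤ 5)
                   = F(8) - F(5)
                   = 0.758664 - 0.117140
                   = 0.641524

This means approximately 64.2% of outcomes fall in the interval [6, 8].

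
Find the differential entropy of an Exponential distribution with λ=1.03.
0.9704 nats

We have X ~ Exponential(λ=1.03).

The differential entropy measures the uncertainty or information content of the distribution.

For an Exponential distribution with λ=1.03:
h(X) = 0.9704 nats

(In bits, this would be 1.4001 bits.)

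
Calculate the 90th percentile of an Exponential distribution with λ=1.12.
2.0559

We have X ~ Exponential(λ=1.12).

We want to find x such that P(X ≤ x) = 0.9.

This is the 90th percentile, which means 90% of values fall below this point.

Using the inverse CDF (quantile function):
x = F⁻¹(0.9) = 2.0559

Verification: P(X ≤ 2.0559) = 0.9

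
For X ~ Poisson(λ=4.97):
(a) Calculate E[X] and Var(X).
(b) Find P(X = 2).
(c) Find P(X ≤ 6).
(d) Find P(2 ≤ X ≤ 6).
(a) E[X] = 4.9700, Var(X) = 4.9700
(b) P(X = 2) = 0.085751
(c) P(X ≤ 6) = 0.766557
(d) P(2 ≤ X ≤ 6) = 0.725106

We have X ~ Poisson(λ=4.97).

(a) Moments:
E[X] = 4.9700
Var(X) = 4.9700
σ = √Var(X) = 2.2293

(b) Point probability using PMF:
P(X = 2) = 0.085751

(c) Cumulative probability using CDF:
P(X ≤ 6) = F(6) = 0.766557

(d) Range probability:
P(2 ≤ X ≤ 6) = P(X ≤ 6) - P(X ≤ 1)
                   = F(6) - F(1)
                   = 0.766557 - 0.041451
                   = 0.725106

This means approximately 72.5% of outcomes fall in the interval [2, 6].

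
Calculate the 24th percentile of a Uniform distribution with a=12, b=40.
18.7200

We have X ~ Uniform(a=12, b=40).

We want to find x such that P(X ≤ x) = 0.24.

This is the 24th percentile, which means 24% of values fall below this point.

Using the inverse CDF (quantile function):
x = F⁻¹(0.24) = 18.7200

Verification: P(X ≤ 18.7200) = 0.24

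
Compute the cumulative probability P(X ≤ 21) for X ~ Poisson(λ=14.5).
0.960377

We have X ~ Poisson(λ=14.5).

The CDF gives us P(X ≤ k).

Using the CDF:
P(X ≤ 21) = 0.960377

This means there's approximately a 96.0% chance that X is at most 21.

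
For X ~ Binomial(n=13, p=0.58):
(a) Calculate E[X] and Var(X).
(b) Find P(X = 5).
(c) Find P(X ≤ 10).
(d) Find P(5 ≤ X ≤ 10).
(a) E[X] = 7.5400, Var(X) = 3.1668
(b) P(X = 5) = 0.081792
(c) P(X ≤ 10) = 0.956867
(d) P(5 ≤ X ≤ 10) = 0.912309

We have X ~ Binomial(n=13, p=0.58).

(a) Moments:
E[X] = 7.5400
Var(X) = 3.1668
σ = √Var(X) = 1.7796

(b) Point probability using PMF:
P(X = 5) = 0.081792

(c) Cumulative probability using CDF:
P(X ≤ 10) = F(10) = 0.956867

(d) Range probability:
P(5 ≤ X ≤ 10) = P(X ≤ 10) - P(X ≤ 4)
                   = F(10) - F(4)
                   = 0.956867 - 0.044558
                   = 0.912309

This means approximately 91.2% of outcomes fall in the interval [5, 10].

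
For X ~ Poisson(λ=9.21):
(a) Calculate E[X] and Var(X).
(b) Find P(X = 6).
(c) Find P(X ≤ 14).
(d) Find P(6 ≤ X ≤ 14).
(a) E[X] = 9.2100, Var(X) = 9.2100
(b) P(X = 6) = 0.084796
(c) P(X ≤ 14) = 0.951330
(d) P(6 ≤ X ≤ 14) = 0.847809

We have X ~ Poisson(λ=9.21).

(a) Moments:
E[X] = 9.2100
Var(X) = 9.2100
σ = √Var(X) = 3.0348

(b) Point probability using PMF:
P(X = 6) = 0.084796

(c) Cumulative probability using CDF:
P(X ≤ 14) = F(14) = 0.951330

(d) Range probability:
P(6 ≤ X ≤ 14) = P(X ≤ 14) - P(X ≤ 5)
                   = F(14) - F(5)
                   = 0.951330 - 0.103520
                   = 0.847809

This means approximately 84.8% of outcomes fall in the interval [6, 14].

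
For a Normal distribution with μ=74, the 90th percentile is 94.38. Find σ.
σ = 15.9026

For X ~ Normal(μ, σ), the p-th percentile satisfies x = μ + z_p × σ,
where z_p = Φ⁻¹(p) is the standard normal quantile.

Step 1: z_{0.9} = Φ⁻¹(0.9) = 1.2816

Step 2: Solve for σ:
94.38 = 74 + 1.2816 × σ
σ = (94.38 - 74) / 1.2816
σ = 20.38 / 1.2816
σ = 15.9026

Verification: μ + z × σ = 74 + 1.2816 × 15.9026 = 94.38 ✓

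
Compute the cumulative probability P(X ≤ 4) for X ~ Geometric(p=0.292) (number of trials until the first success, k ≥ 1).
0.748734

We have X ~ Geometric(p=0.292) (number of trials until the first success, k ≥ 1).

The CDF gives us P(X ≤ k).

Using the CDF:
P(X ≤ 4) = 0.748734

This means there's approximately a 74.9% chance that X is at most 4.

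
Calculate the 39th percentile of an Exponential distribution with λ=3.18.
0.1554

We have X ~ Exponential(λ=3.18).

We want to find x such that P(X ≤ x) = 0.39.

This is the 39th percentile, which means 39% of values fall below this point.

Using the inverse CDF (quantile function):
x = F⁻¹(0.39) = 0.1554

Verification: P(X ≤ 0.1554) = 0.39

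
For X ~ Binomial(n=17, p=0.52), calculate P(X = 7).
0.129811

We have X ~ Binomial(n=17, p=0.52).

For a Binomial distribution, the PMF gives us the probability of each outcome.

Using the PMF formula:
P(X = 7) = 0.129811

Rounded to 4 decimal places: 0.1298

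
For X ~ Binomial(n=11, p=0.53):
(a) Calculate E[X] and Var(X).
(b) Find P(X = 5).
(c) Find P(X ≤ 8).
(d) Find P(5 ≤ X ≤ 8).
(a) E[X] = 5.8300, Var(X) = 2.7401
(b) P(X = 5) = 0.208261
(c) P(X ≤ 8) = 0.949941
(d) P(5 ≤ X ≤ 8) = 0.738928

We have X ~ Binomial(n=11, p=0.53).

(a) Moments:
E[X] = 5.8300
Var(X) = 2.7401
σ = √Var(X) = 1.6553

(b) Point probability using PMF:
P(X = 5) = 0.208261

(c) Cumulative probability using CDF:
P(X ≤ 8) = F(8) = 0.949941

(d) Range probability:
P(5 ≤ X ≤ 8) = P(X ≤ 8) - P(X ≤ 4)
                   = F(8) - F(4)
                   = 0.949941 - 0.211013
                   = 0.738928

This means approximately 73.9% of outcomes fall in the interval [5, 8].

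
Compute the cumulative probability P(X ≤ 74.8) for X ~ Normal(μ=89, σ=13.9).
0.153489

We have X ~ Normal(μ=89, σ=13.9).

The CDF gives us P(X ≤ k).

Using the CDF:
P(X ≤ 74.8) = 0.153489

This means there's approximately a 15.3% chance that X is at most 74.8.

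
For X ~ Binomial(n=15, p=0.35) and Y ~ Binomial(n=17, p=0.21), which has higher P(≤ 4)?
Y has higher probability (P(Y ≤ 4) = 0.7234 > P(X ≤ 4) = 0.3519)

Compute P(≤ 4) for each distribution:

X ~ Binomial(n=15, p=0.35):
P(X ≤ 4) = 0.3519

Y ~ Binomial(n=17, p=0.21):
P(Y ≤ 4) = 0.7234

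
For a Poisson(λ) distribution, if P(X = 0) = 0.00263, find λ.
λ = 5.9408

For a Poisson(λ) distribution, the PMF at 0 is:
P(X = 0) = λ^0 e^(-λ) / 0! = e^(-λ)

Given P(X = 0) = 0.00263:
e^(-λ) = 0.00263
-λ = ln(0.00263)
λ = -ln(0.00263) = 5.9408

Verification: e^(-5.9408) = 0.00263 ✓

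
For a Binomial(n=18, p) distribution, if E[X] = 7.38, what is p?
p = 0.41

For a Binomial(n, p) distribution:
E[X] = n × p

Given n = 18 and E[X] = 7.38:
7.38 = 18 × p
p = 7.38 / 18 = 0.41

Verification: Binomial(18, 0.41) has E[X] = 7.38 ✓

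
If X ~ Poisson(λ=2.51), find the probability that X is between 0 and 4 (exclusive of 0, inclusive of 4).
0.808570

We have X ~ Poisson(λ=2.51).

To find P(0 < X ≤ 4), we use:
P(0 < X ≤ 4) = P(X ≤ 4) - P(X ≤ 0)
                 = F(4) - F(0)
                 = 0.889838 - 0.081268
                 = 0.808570

So there's approximately a 80.9% chance that X falls in this range.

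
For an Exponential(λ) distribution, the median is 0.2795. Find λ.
λ = 2.4800

For X ~ Exponential(λ), the CDF is F(x) = 1 - e^(-λx).
The median m satisfies F(m) = 0.5:
1 - e^(-λm) = 0.5
e^(-λm) = 0.5
λm = ln(2)
m = ln(2) / λ

Given m = 0.2795:
λ = ln(2) / 0.2795 = 0.693147 / 0.2795 = 2.4800

Verification: ln(2) / 2.4800 = 0.2795 ✓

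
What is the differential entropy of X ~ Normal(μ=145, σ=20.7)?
4.4491 nats

We have X ~ Normal(μ=145, σ=20.7).

The differential entropy measures the uncertainty or information content of the distribution.

For a Normal distribution with μ=145, σ=20.7:
h(X) = 4.4491 nats

(In bits, this would be 6.4187 bits.)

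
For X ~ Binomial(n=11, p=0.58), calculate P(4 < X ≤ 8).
0.779584

We have X ~ Binomial(n=11, p=0.58).

To find P(4 < X ≤ 8), we use:
P(4 < X ≤ 8) = P(X ≤ 8) - P(X ≤ 4)
                 = F(8) - F(4)
                 = 0.905535 - 0.125951
                 = 0.779584

So there's approximately a 78.0% chance that X falls in this range.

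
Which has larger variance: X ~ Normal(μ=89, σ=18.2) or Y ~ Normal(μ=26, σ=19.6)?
Y has larger variance (384.1600 > 331.2400)

Compute the variance for each distribution:

X ~ Normal(μ=89, σ=18.2):
Var(X) = 331.2400

Y ~ Normal(μ=26, σ=19.6):
Var(Y) = 384.1600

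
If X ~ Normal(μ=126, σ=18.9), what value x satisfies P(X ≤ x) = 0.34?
118.2044

We have X ~ Normal(μ=126, σ=18.9).

We want to find x such that P(X ≤ x) = 0.34.

This is the 34th percentile, which means 34% of values fall below this point.

Using the inverse CDF (quantile function):
x = F⁻¹(0.34) = 118.2044

Verification: P(X ≤ 118.2044) = 0.34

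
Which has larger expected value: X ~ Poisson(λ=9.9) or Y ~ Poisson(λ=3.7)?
X has larger mean (9.9000 > 3.7000)

Compute the expected value for each distribution:

X ~ Poisson(λ=9.9):
E[X] = 9.9000

Y ~ Poisson(λ=3.7):
E[Y] = 3.7000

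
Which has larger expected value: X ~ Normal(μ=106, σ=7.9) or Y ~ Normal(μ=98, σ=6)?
X has larger mean (106.0000 > 98.0000)

Compute the expected value for each distribution:

X ~ Normal(μ=106, σ=7.9):
E[X] = 106.0000

Y ~ Normal(μ=98, σ=6):
E[Y] = 98.0000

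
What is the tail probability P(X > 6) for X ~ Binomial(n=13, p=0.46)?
0.384182

We have X ~ Binomial(n=13, p=0.46).

P(X > 6) = 1 - P(X ≤ 6)
                = 1 - F(6)
                = 1 - 0.615818
                = 0.384182

So there's approximately a 38.4% chance that X exceeds 6.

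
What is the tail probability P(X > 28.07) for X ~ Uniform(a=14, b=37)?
0.388261

We have X ~ Uniform(a=14, b=37).

P(X > 28.07) = 1 - P(X ≤ 28.07)
                = 1 - F(28.07)
                = 1 - 0.611739
                = 0.388261

So there's approximately a 38.8% chance that X exceeds 28.07.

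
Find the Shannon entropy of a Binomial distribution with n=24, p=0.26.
2.1789 nats

We have X ~ Binomial(n=24, p=0.26).

The Shannon entropy measures the uncertainty or information content of the distribution.

For a Binomial distribution with n=24, p=0.26:
H(X) = 2.1789 nats

(In bits, this would be 3.1436 bits.)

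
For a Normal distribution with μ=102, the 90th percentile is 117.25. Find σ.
σ = 11.8996

For X ~ Normal(μ, σ), the p-th percentile satisfies x = μ + z_p × σ,
where z_p = Φ⁻¹(p) is the standard normal quantile.

Step 1: z_{0.9} = Φ⁻¹(0.9) = 1.2816

Step 2: Solve for σ:
117.25 = 102 + 1.2816 × σ
σ = (117.25 - 102) / 1.2816
σ = 15.25 / 1.2816
σ = 11.8996

Verification: μ + z × σ = 102 + 1.2816 × 11.8996 = 117.25 ✓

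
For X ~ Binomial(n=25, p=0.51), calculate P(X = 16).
0.069687

We have X ~ Binomial(n=25, p=0.51).

For a Binomial distribution, the PMF gives us the probability of each outcome.

Using the PMF formula:
P(X = 16) = 0.069687

Rounded to 4 decimal places: 0.0697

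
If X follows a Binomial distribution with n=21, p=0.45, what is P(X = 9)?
0.170415

We have X ~ Binomial(n=21, p=0.45).

For a Binomial distribution, the PMF gives us the probability of each outcome.

Using the PMF formula:
P(X = 9) = 0.170415

Rounded to 4 decimal places: 0.1704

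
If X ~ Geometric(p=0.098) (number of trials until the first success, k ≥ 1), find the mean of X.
10.2041

We have X ~ Geometric(p=0.098) (number of trials until the first success, k ≥ 1).

For a Geometric distribution with p=0.098 (number of trials until the first success, k ≥ 1):
E[X] = 10.2041

This is the expected (average) value of X.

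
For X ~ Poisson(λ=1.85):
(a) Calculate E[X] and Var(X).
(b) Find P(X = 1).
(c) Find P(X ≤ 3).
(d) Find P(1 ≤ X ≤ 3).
(a) E[X] = 1.8500, Var(X) = 1.8500
(b) P(X = 1) = 0.290889
(c) P(X ≤ 3) = 0.883126
(d) P(1 ≤ X ≤ 3) = 0.725889

We have X ~ Poisson(λ=1.85).

(a) Moments:
E[X] = 1.8500
Var(X) = 1.8500
σ = √Var(X) = 1.3601

(b) Point probability using PMF:
P(X = 1) = 0.290889

(c) Cumulative probability using CDF:
P(X ≤ 3) = F(3) = 0.883126

(d) Range probability:
P(1 ≤ X ≤ 3) = P(X ≤ 3) - P(X ≤ 0)
                   = F(3) - F(0)
                   = 0.883126 - 0.157237
                   = 0.725889

This means approximately 72.6% of outcomes fall in the interval [1, 3].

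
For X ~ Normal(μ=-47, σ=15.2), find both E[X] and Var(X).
E[X] = -47.0000, Var(X) = 231.0400

We have X ~ Normal(μ=-47, σ=15.2).

For a Normal distribution with μ=-47, σ=15.2:

Expected value:
E[X] = -47.0000

Variance:
Var(X) = 231.0400

Standard deviation:
σ = √Var(X) = 15.2000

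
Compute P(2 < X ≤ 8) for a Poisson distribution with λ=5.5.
0.805980

We have X ~ Poisson(λ=5.5).

To find P(2 < X ≤ 8), we use:
P(2 < X ≤ 8) = P(X ≤ 8) - P(X ≤ 2)
                 = F(8) - F(2)
                 = 0.894357 - 0.088376
                 = 0.805980

So there's approximately a 80.6% chance that X falls in this range.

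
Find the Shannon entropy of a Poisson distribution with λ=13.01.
2.6951 nats

We have X ~ Poisson(λ=13.01).

The Shannon entropy measures the uncertainty or information content of the distribution.

For a Poisson distribution with λ=13.01:
H(X) = 2.6951 nats

(In bits, this would be 3.8882 bits.)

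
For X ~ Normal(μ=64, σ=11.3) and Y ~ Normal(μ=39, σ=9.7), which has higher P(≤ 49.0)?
Y has higher probability (P(Y ≤ 49.0) = 0.8487 > P(X ≤ 49.0) = 0.0922)

Compute P(≤ 49.0) for each distribution:

X ~ Normal(μ=64, σ=11.3):
P(X ≤ 49.0) = 0.0922

Y ~ Normal(μ=39, σ=9.7):
P(Y ≤ 49.0) = 0.8487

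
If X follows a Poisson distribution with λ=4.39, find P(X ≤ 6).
0.844880

We have X ~ Poisson(λ=4.39).

The CDF gives us P(X ≤ k).

Using the CDF:
P(X ≤ 6) = 0.844880

This means there's approximately a 84.5% chance that X is at most 6.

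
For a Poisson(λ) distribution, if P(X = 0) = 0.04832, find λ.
λ = 3.0299

For a Poisson(λ) distribution, the PMF at 0 is:
P(X = 0) = λ^0 e^(-λ) / 0! = e^(-λ)

Given P(X = 0) = 0.04832:
e^(-λ) = 0.04832
-λ = ln(0.04832)
λ = -ln(0.04832) = 3.0299

Verification: e^(-3.0299) = 0.04832 ✓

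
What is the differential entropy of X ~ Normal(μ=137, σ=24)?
4.5970 nats

We have X ~ Normal(μ=137, σ=24).

The differential entropy measures the uncertainty or information content of the distribution.

For a Normal distribution with μ=137, σ=24:
h(X) = 4.5970 nats

(In bits, this would be 6.6321 bits.)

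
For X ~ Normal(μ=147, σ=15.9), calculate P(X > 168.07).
0.092560

We have X ~ Normal(μ=147, σ=15.9).

P(X > 168.07) = 1 - P(X ≤ 168.07)
                = 1 - F(168.07)
                = 1 - 0.907440
                = 0.092560

So there's approximately a 9.3% chance that X exceeds 168.07.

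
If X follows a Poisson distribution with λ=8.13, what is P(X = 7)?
0.137211

We have X ~ Poisson(λ=8.13).

For a Poisson distribution, the PMF gives us the probability of each outcome.

Using the PMF formula:
P(X = 7) = 0.137211

Rounded to 4 decimal places: 0.1372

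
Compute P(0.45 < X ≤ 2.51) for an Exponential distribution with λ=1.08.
0.548598

We have X ~ Exponential(λ=1.08).

To find P(0.45 < X ≤ 2.51), we use:
P(0.45 < X ≤ 2.51) = P(X ≤ 2.51) - P(X ≤ 0.45)
                 = F(2.51) - F(0.45)
                 = 0.933516 - 0.384918
                 = 0.548598

So there's approximately a 54.9% chance that X falls in this range.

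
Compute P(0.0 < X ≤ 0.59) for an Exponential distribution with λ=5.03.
0.948579

We have X ~ Exponential(λ=5.03).

To find P(0.0 < X ≤ 0.59), we use:
P(0.0 < X ≤ 0.59) = P(X ≤ 0.59) - P(X ≤ 0.0)
                 = F(0.59) - F(0.0)
                 = 0.948579 - 0.000000
                 = 0.948579

So there's approximately a 94.9% chance that X falls in this range.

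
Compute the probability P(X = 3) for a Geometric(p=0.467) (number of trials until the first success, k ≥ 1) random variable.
0.132670

We have X ~ Geometric(p=0.467) (number of trials until the first success, k ≥ 1).

For a Geometric distribution, the PMF gives us the probability of each outcome.

Using the PMF formula:
P(X = 3) = 0.132670

Rounded to 4 decimal places: 0.1327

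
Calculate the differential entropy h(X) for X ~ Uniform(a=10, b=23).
2.5649 nats

We have X ~ Uniform(a=10, b=23).

The differential entropy measures the uncertainty or information content of the distribution.

For a Uniform distribution with a=10, b=23:
h(X) = 2.5649 nats

(In bits, this would be 3.7004 bits.)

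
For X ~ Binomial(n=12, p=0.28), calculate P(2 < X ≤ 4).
0.470859

We have X ~ Binomial(n=12, p=0.28).

To find P(2 < X ≤ 4), we use:
P(2 < X ≤ 4) = P(X ≤ 4) - P(X ≤ 2)
                 = F(4) - F(2)
                 = 0.774564 - 0.303706
                 = 0.470859

So there's approximately a 47.1% chance that X falls in this range.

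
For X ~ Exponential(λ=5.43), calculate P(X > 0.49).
0.069899

We have X ~ Exponential(λ=5.43).

P(X > 0.49) = 1 - P(X ≤ 0.49)
                = 1 - F(0.49)
                = 1 - 0.930101
                = 0.069899

So there's approximately a 7.0% chance that X exceeds 0.49.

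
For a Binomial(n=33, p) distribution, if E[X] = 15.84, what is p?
p = 0.48

For a Binomial(n, p) distribution:
E[X] = n × p

Given n = 33 and E[X] = 15.84:
15.84 = 33 × p
p = 15.84 / 33 = 0.48

Verification: Binomial(33, 0.48) has E[X] = 15.84 ✓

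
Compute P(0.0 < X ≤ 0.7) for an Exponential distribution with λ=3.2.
0.893541

We have X ~ Exponential(λ=3.2).

To find P(0.0 < X ≤ 0.7), we use:
P(0.0 < X ≤ 0.7) = P(X ≤ 0.7) - P(X ≤ 0.0)
                 = F(0.7) - F(0.0)
                 = 0.893541 - 0.000000
                 = 0.893541

So there's approximately a 89.4% chance that X falls in this range.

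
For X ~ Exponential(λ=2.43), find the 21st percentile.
0.0970

We have X ~ Exponential(λ=2.43).

We want to find x such that P(X ≤ x) = 0.21.

This is the 21st percentile, which means 21% of values fall below this point.

Using the inverse CDF (quantile function):
x = F⁻¹(0.21) = 0.0970

Verification: P(X ≤ 0.0970) = 0.21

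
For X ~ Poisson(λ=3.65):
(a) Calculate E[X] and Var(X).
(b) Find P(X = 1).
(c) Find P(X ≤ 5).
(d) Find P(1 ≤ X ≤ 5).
(a) E[X] = 3.6500, Var(X) = 3.6500
(b) P(X = 1) = 0.094868
(c) P(X ≤ 5) = 0.837168
(d) P(1 ≤ X ≤ 5) = 0.811177

We have X ~ Poisson(λ=3.65).

(a) Moments:
E[X] = 3.6500
Var(X) = 3.6500
σ = √Var(X) = 1.9105

(b) Point probability using PMF:
P(X = 1) = 0.094868

(c) Cumulative probability using CDF:
P(X ≤ 5) = F(5) = 0.837168

(d) Range probability:
P(1 ≤ X ≤ 5) = P(X ≤ 5) - P(X ≤ 0)
                   = F(5) - F(0)
                   = 0.837168 - 0.025991
                   = 0.811177

This means approximately 81.1% of outcomes fall in the interval [1, 5].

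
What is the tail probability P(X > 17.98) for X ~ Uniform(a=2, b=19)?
0.060000

We have X ~ Uniform(a=2, b=19).

P(X > 17.98) = 1 - P(X ≤ 17.98)
                = 1 - F(17.98)
                = 1 - 0.940000
                = 0.060000

So there's approximately a 6.0% chance that X exceeds 17.98.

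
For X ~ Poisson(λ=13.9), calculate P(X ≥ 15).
0.418966

We have X ~ Poisson(λ=13.9).

For discrete distributions, P(X ≥ 15) = 1 - P(X ≤ 14).

P(X ≤ 14) = 0.581034
P(X ≥ 15) = 1 - 0.581034 = 0.418966

So there's approximately a 41.9% chance that X is at least 15.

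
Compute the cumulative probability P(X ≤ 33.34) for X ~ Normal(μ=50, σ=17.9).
0.175998

We have X ~ Normal(μ=50, σ=17.9).

The CDF gives us P(X ≤ k).

Using the CDF:
P(X ≤ 33.34) = 0.175998

This means there's approximately a 17.6% chance that X is at most 33.34.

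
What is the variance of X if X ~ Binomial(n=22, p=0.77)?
3.8962

We have X ~ Binomial(n=22, p=0.77).

For a Binomial distribution with n=22, p=0.77:
Var(X) = 3.8962

The variance measures the spread of the distribution around the mean.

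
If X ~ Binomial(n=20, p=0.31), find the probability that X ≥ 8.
0.259144

We have X ~ Binomial(n=20, p=0.31).

For discrete distributions, P(X ≥ 8) = 1 - P(X ≤ 7).

P(X ≤ 7) = 0.740856
P(X ≥ 8) = 1 - 0.740856 = 0.259144

So there's approximately a 25.9% chance that X is at least 8.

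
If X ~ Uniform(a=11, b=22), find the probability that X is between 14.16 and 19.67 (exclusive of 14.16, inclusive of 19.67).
0.500909

We have X ~ Uniform(a=11, b=22).

To find P(14.16 < X ≤ 19.67), we use:
P(14.16 < X ≤ 19.67) = P(X ≤ 19.67) - P(X ≤ 14.16)
                 = F(19.67) - F(14.16)
                 = 0.788182 - 0.287273
                 = 0.500909

So there's approximately a 50.1% chance that X falls in this range.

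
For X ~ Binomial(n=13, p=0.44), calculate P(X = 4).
0.145147

We have X ~ Binomial(n=13, p=0.44).

For a Binomial distribution, the PMF gives us the probability of each outcome.

Using the PMF formula:
P(X = 4) = 0.145147

Rounded to 4 decimal places: 0.1451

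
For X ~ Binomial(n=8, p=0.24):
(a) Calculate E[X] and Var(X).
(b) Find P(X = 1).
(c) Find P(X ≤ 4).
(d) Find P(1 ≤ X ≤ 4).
(a) E[X] = 1.9200, Var(X) = 1.4592
(b) P(X = 1) = 0.281188
(c) P(X ≤ 4) = 0.977045
(d) P(1 ≤ X ≤ 4) = 0.865742

We have X ~ Binomial(n=8, p=0.24).

(a) Moments:
E[X] = 1.9200
Var(X) = 1.4592
σ = √Var(X) = 1.2080

(b) Point probability using PMF:
P(X = 1) = 0.281188

(c) Cumulative probability using CDF:
P(X ≤ 4) = F(4) = 0.977045

(d) Range probability:
P(1 ≤ X ≤ 4) = P(X ≤ 4) - P(X ≤ 0)
                   = F(4) - F(0)
                   = 0.977045 - 0.111303
                   = 0.865742

This means approximately 86.6% of outcomes fall in the interval [1, 4].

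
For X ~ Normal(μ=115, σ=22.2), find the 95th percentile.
151.5158

We have X ~ Normal(μ=115, σ=22.2).

We want to find x such that P(X ≤ x) = 0.95.

This is the 95th percentile, which means 95% of values fall below this point.

Using the inverse CDF (quantile function):
x = F⁻¹(0.95) = 151.5158

Verification: P(X ≤ 151.5158) = 0.95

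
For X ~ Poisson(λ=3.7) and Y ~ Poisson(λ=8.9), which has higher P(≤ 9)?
X has higher probability (P(X ≤ 9) = 0.9952 > P(Y ≤ 9) = 0.6006)

Compute P(≤ 9) for each distribution:

X ~ Poisson(λ=3.7):
P(X ≤ 9) = 0.9952

Y ~ Poisson(λ=8.9):
P(Y ≤ 9) = 0.6006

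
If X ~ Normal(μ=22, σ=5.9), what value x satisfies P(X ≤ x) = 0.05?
12.2954

We have X ~ Normal(μ=22, σ=5.9).

We want to find x such that P(X ≤ x) = 0.05.

This is the 5th percentile, which means 5% of values fall below this point.

Using the inverse CDF (quantile function):
x = F⁻¹(0.05) = 12.2954

Verification: P(X ≤ 12.2954) = 0.05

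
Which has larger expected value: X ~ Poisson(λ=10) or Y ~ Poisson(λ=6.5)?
X has larger mean (10.0000 > 6.5000)

Compute the expected value for each distribution:

X ~ Poisson(λ=10):
E[X] = 10.0000

Y ~ Poisson(λ=6.5):
E[Y] = 6.5000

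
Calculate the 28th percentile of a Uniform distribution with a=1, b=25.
7.7200

We have X ~ Uniform(a=1, b=25).

We want to find x such that P(X ≤ x) = 0.28.

This is the 28th percentile, which means 28% of values fall below this point.

Using the inverse CDF (quantile function):
x = F⁻¹(0.28) = 7.7200

Verification: P(X ≤ 7.7200) = 0.28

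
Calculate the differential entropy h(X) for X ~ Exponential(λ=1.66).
0.4932 nats

We have X ~ Exponential(λ=1.66).

The differential entropy measures the uncertainty or information content of the distribution.

For an Exponential distribution with λ=1.66:
h(X) = 0.4932 nats

(In bits, this would be 0.7115 bits.)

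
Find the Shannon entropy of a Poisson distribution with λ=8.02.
2.4487 nats

We have X ~ Poisson(λ=8.02).

The Shannon entropy measures the uncertainty or information content of the distribution.

For a Poisson distribution with λ=8.02:
H(X) = 2.4487 nats

(In bits, this would be 3.5327 bits.)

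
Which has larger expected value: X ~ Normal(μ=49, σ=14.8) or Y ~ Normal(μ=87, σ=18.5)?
Y has larger mean (87.0000 > 49.0000)

Compute the expected value for each distribution:

X ~ Normal(μ=49, σ=14.8):
E[X] = 49.0000

Y ~ Normal(μ=87, σ=18.5):
E[Y] = 87.0000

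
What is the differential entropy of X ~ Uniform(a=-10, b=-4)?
1.7918 nats

We have X ~ Uniform(a=-10, b=-4).

The differential entropy measures the uncertainty or information content of the distribution.

For a Uniform distribution with a=-10, b=-4:
h(X) = 1.7918 nats

(In bits, this would be 2.5850 bits.)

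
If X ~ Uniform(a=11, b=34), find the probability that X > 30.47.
0.153478

We have X ~ Uniform(a=11, b=34).

P(X > 30.47) = 1 - P(X ≤ 30.47)
                = 1 - F(30.47)
                = 1 - 0.846522
                = 0.153478

So there's approximately a 15.3% chance that X exceeds 30.47.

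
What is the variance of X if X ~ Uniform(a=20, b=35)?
18.7500

We have X ~ Uniform(a=20, b=35).

For a Uniform distribution with a=20, b=35:
Var(X) = 18.7500

The variance measures the spread of the distribution around the mean.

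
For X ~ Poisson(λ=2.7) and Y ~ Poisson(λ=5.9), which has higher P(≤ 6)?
X has higher probability (P(X ≤ 6) = 0.9794 > P(Y ≤ 6) = 0.6224)

Compute P(≤ 6) for each distribution:

X ~ Poisson(λ=2.7):
P(X ≤ 6) = 0.9794

Y ~ Poisson(λ=5.9):
P(Y ≤ 6) = 0.6224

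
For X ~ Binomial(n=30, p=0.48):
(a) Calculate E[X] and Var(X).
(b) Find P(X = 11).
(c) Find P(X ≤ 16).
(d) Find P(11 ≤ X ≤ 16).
(a) E[X] = 14.4000, Var(X) = 7.4880
(b) P(X = 11) = 0.068411
(c) P(X ≤ 16) = 0.778604
(d) P(11 ≤ X ≤ 16) = 0.702515

We have X ~ Binomial(n=30, p=0.48).

(a) Moments:
E[X] = 14.4000
Var(X) = 7.4880
σ = √Var(X) = 2.7364

(b) Point probability using PMF:
P(X = 11) = 0.068411

(c) Cumulative probability using CDF:
P(X ≤ 16) = F(16) = 0.778604

(d) Range probability:
P(11 ≤ X ≤ 16) = P(X ≤ 16) - P(X ≤ 10)
                   = F(16) - F(10)
                   = 0.778604 - 0.076089
                   = 0.702515

This means approximately 70.3% of outcomes fall in the interval [11, 16].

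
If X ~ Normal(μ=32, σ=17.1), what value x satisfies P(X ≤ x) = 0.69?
40.4790

We have X ~ Normal(μ=32, σ=17.1).

We want to find x such that P(X ≤ x) = 0.69.

This is the 69th percentile, which means 69% of values fall below this point.

Using the inverse CDF (quantile function):
x = F⁻¹(0.69) = 40.4790

Verification: P(X ≤ 40.4790) = 0.69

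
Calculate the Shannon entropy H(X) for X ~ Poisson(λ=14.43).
2.7476 nats

We have X ~ Poisson(λ=14.43).

The Shannon entropy measures the uncertainty or information content of the distribution.

For a Poisson distribution with λ=14.43:
H(X) = 2.7476 nats

(In bits, this would be 3.9639 bits.)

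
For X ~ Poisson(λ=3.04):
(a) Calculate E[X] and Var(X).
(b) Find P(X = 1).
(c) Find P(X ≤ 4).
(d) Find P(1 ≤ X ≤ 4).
(a) E[X] = 3.0400, Var(X) = 3.0400
(b) P(X = 1) = 0.145418
(c) P(X ≤ 4) = 0.808498
(d) P(1 ≤ X ≤ 4) = 0.760663

We have X ~ Poisson(λ=3.04).

(a) Moments:
E[X] = 3.0400
Var(X) = 3.0400
σ = √Var(X) = 1.7436

(b) Point probability using PMF:
P(X = 1) = 0.145418

(c) Cumulative probability using CDF:
P(X ≤ 4) = F(4) = 0.808498

(d) Range probability:
P(1 ≤ X ≤ 4) = P(X ≤ 4) - P(X ≤ 0)
                   = F(4) - F(0)
                   = 0.808498 - 0.047835
                   = 0.760663

This means approximately 76.1% of outcomes fall in the interval [1, 4].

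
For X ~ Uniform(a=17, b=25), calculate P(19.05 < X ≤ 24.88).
0.728750

We have X ~ Uniform(a=17, b=25).

To find P(19.05 < X ≤ 24.88), we use:
P(19.05 < X ≤ 24.88) = P(X ≤ 24.88) - P(X ≤ 19.05)
                 = F(24.88) - F(19.05)
                 = 0.985000 - 0.256250
                 = 0.728750

So there's approximately a 72.9% chance that X falls in this range.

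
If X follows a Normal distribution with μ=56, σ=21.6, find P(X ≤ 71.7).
0.766342

We have X ~ Normal(μ=56, σ=21.6).

The CDF gives us P(X ≤ k).

Using the CDF:
P(X ≤ 71.7) = 0.766342

This means there's approximately a 76.6% chance that X is at most 71.7.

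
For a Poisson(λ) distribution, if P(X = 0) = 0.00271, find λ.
λ = 5.9108

For a Poisson(λ) distribution, the PMF at 0 is:
P(X = 0) = λ^0 e^(-λ) / 0! = e^(-λ)

Given P(X = 0) = 0.00271:
e^(-λ) = 0.00271
-λ = ln(0.00271)
λ = -ln(0.00271) = 5.9108

Verification: e^(-5.9108) = 0.00271 ✓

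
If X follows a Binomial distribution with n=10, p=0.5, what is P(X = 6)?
0.205078

We have X ~ Binomial(n=10, p=0.5).

For a Binomial distribution, the PMF gives us the probability of each outcome.

Using the PMF formula:
P(X = 6) = 0.205078

Rounded to 4 decimal places: 0.2051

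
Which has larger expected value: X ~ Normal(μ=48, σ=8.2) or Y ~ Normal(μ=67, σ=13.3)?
Y has larger mean (67.0000 > 48.0000)

Compute the expected value for each distribution:

X ~ Normal(μ=48, σ=8.2):
E[X] = 48.0000

Y ~ Normal(μ=67, σ=13.3):
E[Y] = 67.0000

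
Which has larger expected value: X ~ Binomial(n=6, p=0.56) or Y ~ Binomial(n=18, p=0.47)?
Y has larger mean (8.4600 > 3.3600)

Compute the expected value for each distribution:

X ~ Binomial(n=6, p=0.56):
E[X] = 3.3600

Y ~ Binomial(n=18, p=0.47):
E[Y] = 8.4600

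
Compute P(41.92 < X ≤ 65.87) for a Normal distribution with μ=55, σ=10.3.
0.752305

We have X ~ Normal(μ=55, σ=10.3).

To find P(41.92 < X ≤ 65.87), we use:
P(41.92 < X ≤ 65.87) = P(X ≤ 65.87) - P(X ≤ 41.92)
                 = F(65.87) - F(41.92)
                 = 0.854365 - 0.102060
                 = 0.752305

So there's approximately a 75.2% chance that X falls in this range.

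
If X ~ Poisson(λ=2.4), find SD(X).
1.5492

We have X ~ Poisson(λ=2.4).

For a Poisson distribution with λ=2.4:
σ = √Var(X) = 1.5492

The standard deviation is the square root of the variance.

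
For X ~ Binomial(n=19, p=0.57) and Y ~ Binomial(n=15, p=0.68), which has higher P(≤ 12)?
Y has higher probability (P(Y ≤ 12) = 0.9038 > P(X ≤ 12) = 0.7787)

Compute P(≤ 12) for each distribution:

X ~ Binomial(n=19, p=0.57):
P(X ≤ 12) = 0.7787

Y ~ Binomial(n=15, p=0.68):
P(Y ≤ 12) = 0.9038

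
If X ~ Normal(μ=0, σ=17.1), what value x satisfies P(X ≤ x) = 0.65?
6.5890

We have X ~ Normal(μ=0, σ=17.1).

We want to find x such that P(X ≤ x) = 0.65.

This is the 65th percentile, which means 65% of values fall below this point.

Using the inverse CDF (quantile function):
x = F⁻¹(0.65) = 6.5890

Verification: P(X ≤ 6.5890) = 0.65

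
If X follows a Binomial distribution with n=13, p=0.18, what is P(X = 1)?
0.216263

We have X ~ Binomial(n=13, p=0.18).

For a Binomial distribution, the PMF gives us the probability of each outcome.

Using the PMF formula:
P(X = 1) = 0.216263

Rounded to 4 decimal places: 0.2163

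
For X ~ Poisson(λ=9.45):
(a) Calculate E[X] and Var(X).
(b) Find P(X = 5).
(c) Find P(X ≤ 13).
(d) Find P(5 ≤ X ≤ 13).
(a) E[X] = 9.4500, Var(X) = 9.4500
(b) P(X = 5) = 0.049419
(c) P(X ≤ 13) = 0.901193
(d) P(5 ≤ X ≤ 13) = 0.859641

We have X ~ Poisson(λ=9.45).

(a) Moments:
E[X] = 9.4500
Var(X) = 9.4500
σ = √Var(X) = 3.0741

(b) Point probability using PMF:
P(X = 5) = 0.049419

(c) Cumulative probability using CDF:
P(X ≤ 13) = F(13) = 0.901193

(d) Range probability:
P(5 ≤ X ≤ 13) = P(X ≤ 13) - P(X ≤ 4)
                   = F(13) - F(4)
                   = 0.901193 - 0.041551
                   = 0.859641

This means approximately 86.0% of outcomes fall in the interval [5, 13].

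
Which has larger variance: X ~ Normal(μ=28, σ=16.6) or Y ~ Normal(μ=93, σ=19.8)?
Y has larger variance (392.0400 > 275.5600)

Compute the variance for each distribution:

X ~ Normal(μ=28, σ=16.6):
Var(X) = 275.5600

Y ~ Normal(μ=93, σ=19.8):
Var(Y) = 392.0400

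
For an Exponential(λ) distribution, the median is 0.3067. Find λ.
λ = 2.2600

For X ~ Exponential(λ), the CDF is F(x) = 1 - e^(-λx).
The median m satisfies F(m) = 0.5:
1 - e^(-λm) = 0.5
e^(-λm) = 0.5
λm = ln(2)
m = ln(2) / λ

Given m = 0.3067:
λ = ln(2) / 0.3067 = 0.693147 / 0.3067 = 2.2600

Verification: ln(2) / 2.2600 = 0.3067 ✓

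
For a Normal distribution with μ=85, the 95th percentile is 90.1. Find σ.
σ = 3.1006

For X ~ Normal(μ, σ), the p-th percentile satisfies x = μ + z_p × σ,
where z_p = Φ⁻¹(p) is the standard normal quantile.

Step 1: z_{0.95} = Φ⁻¹(0.95) = 1.6449

Step 2: Solve for σ:
90.1 = 85 + 1.6449 × σ
σ = (90.1 - 85) / 1.6449
σ = 5.10 / 1.6449
σ = 3.1006

Verification: μ + z × σ = 85 + 1.6449 × 3.1006 = 90.10 ✓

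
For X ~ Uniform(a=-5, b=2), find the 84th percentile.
0.8800

We have X ~ Uniform(a=-5, b=2).

We want to find x such that P(X ≤ x) = 0.84.

This is the 84th percentile, which means 84% of values fall below this point.

Using the inverse CDF (quantile function):
x = F⁻¹(0.84) = 0.8800

Verification: P(X ≤ 0.8800) = 0.84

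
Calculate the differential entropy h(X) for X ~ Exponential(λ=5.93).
-0.7800 nats

We have X ~ Exponential(λ=5.93).

The differential entropy measures the uncertainty or information content of the distribution.

For an Exponential distribution with λ=5.93:
h(X) = -0.7800 nats

(In bits, this would be -1.1253 bits.)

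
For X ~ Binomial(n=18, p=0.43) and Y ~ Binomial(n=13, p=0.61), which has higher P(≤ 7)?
X has higher probability (P(X ≤ 7) = 0.4592 > P(Y ≤ 7) = 0.3962)

Compute P(≤ 7) for each distribution:

X ~ Binomial(n=18, p=0.43):
P(X ≤ 7) = 0.4592

Y ~ Binomial(n=13, p=0.61):
P(Y ≤ 7) = 0.3962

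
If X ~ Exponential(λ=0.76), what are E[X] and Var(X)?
E[X] = 1.3158, Var(X) = 1.7313

We have X ~ Exponential(λ=0.76).

For an Exponential distribution with λ=0.76:

Expected value:
E[X] = 1.3158

Variance:
Var(X) = 1.7313

Standard deviation:
σ = √Var(X) = 1.3158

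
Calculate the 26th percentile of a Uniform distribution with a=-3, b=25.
4.2800

We have X ~ Uniform(a=-3, b=25).

We want to find x such that P(X ≤ x) = 0.26.

This is the 26th percentile, which means 26% of values fall below this point.

Using the inverse CDF (quantile function):
x = F⁻¹(0.26) = 4.2800

Verification: P(X ≤ 4.2800) = 0.26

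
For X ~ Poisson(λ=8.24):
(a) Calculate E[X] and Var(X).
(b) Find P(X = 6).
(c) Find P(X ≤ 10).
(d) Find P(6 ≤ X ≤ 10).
(a) E[X] = 8.2400, Var(X) = 8.2400
(b) P(X = 6) = 0.114721
(c) P(X ≤ 10) = 0.791371
(d) P(6 ≤ X ≤ 10) = 0.621144

We have X ~ Poisson(λ=8.24).

(a) Moments:
E[X] = 8.2400
Var(X) = 8.2400
σ = √Var(X) = 2.8705

(b) Point probability using PMF:
P(X = 6) = 0.114721

(c) Cumulative probability using CDF:
P(X ≤ 10) = F(10) = 0.791371

(d) Range probability:
P(6 ≤ X ≤ 10) = P(X ≤ 10) - P(X ≤ 5)
                   = F(10) - F(5)
                   = 0.791371 - 0.170227
                   = 0.621144

This means approximately 62.1% of outcomes fall in the interval [6, 10].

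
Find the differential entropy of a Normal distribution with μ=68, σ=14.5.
4.0931 nats

We have X ~ Normal(μ=68, σ=14.5).

The differential entropy measures the uncertainty or information content of the distribution.

For a Normal distribution with μ=68, σ=14.5:
h(X) = 4.0931 nats

(In bits, this would be 5.9051 bits.)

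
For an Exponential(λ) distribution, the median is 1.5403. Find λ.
λ = 0.4500

For X ~ Exponential(λ), the CDF is F(x) = 1 - e^(-λx).
The median m satisfies F(m) = 0.5:
1 - e^(-λm) = 0.5
e^(-λm) = 0.5
λm = ln(2)
m = ln(2) / λ

Given m = 1.5403:
λ = ln(2) / 1.5403 = 0.693147 / 1.5403 = 0.4500

Verification: ln(2) / 0.4500 = 1.5403 ✓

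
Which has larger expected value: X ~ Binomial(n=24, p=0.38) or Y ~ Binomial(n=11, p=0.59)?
X has larger mean (9.1200 > 6.4900)

Compute the expected value for each distribution:

X ~ Binomial(n=24, p=0.38):
E[X] = 9.1200

Y ~ Binomial(n=11, p=0.59):
E[Y] = 6.4900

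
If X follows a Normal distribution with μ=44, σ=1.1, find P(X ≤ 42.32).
0.063347

We have X ~ Normal(μ=44, σ=1.1).

The CDF gives us P(X ≤ k).

Using the CDF:
P(X ≤ 42.32) = 0.063347

This means there's approximately a 6.3% chance that X is at most 42.32.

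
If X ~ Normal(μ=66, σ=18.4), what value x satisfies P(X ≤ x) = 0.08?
40.1467

We have X ~ Normal(μ=66, σ=18.4).

We want to find x such that P(X ≤ x) = 0.08.

This is the 8th percentile, which means 8% of values fall below this point.

Using the inverse CDF (quantile function):
x = F⁻¹(0.08) = 40.1467

Verification: P(X ≤ 40.1467) = 0.08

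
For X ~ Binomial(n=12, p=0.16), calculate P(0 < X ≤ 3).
0.765221

We have X ~ Binomial(n=12, p=0.16).

To find P(0 < X ≤ 3), we use:
P(0 < X ≤ 3) = P(X ≤ 3) - P(X ≤ 0)
                 = F(3) - F(0)
                 = 0.888632 - 0.123410
                 = 0.765221

So there's approximately a 76.5% chance that X falls in this range.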